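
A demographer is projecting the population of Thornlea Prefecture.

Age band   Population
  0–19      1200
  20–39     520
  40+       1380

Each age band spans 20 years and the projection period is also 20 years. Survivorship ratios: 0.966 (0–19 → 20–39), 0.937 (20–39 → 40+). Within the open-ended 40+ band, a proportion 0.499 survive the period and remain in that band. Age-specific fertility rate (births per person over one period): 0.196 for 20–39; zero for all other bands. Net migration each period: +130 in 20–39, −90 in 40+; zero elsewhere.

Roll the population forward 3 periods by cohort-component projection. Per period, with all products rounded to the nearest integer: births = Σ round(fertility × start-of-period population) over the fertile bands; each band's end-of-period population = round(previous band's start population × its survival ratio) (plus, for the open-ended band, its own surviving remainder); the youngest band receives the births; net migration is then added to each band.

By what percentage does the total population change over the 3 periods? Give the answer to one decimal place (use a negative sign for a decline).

-55.7

Call the bands 1 to 3, youngest first.
[period 1]
Births: 520 × 0.196 = 102
Band 2: 1200 × 0.966 = 1159
Band 3: 520 × 0.937 + 1380 × 0.499 = 487 + 689 = 1176
Net migration: Band 2 + 130 → 1289; Band 3 − 90 → 1086
→ [102, 1289, 1086]
[period 2]
Births: 1289 × 0.196 = 253
Band 2: 102 × 0.966 = 99
Band 3: 1289 × 0.937 + 1086 × 0.499 = 1208 + 542 = 1750
Net migration: Band 2 + 130 → 229; Band 3 − 90 → 1660
→ [253, 229, 1660]
[period 3]
Births: 229 × 0.196 = 45
Band 2: 253 × 0.966 = 244
Band 3: 229 × 0.937 + 1660 × 0.499 = 215 + 828 = 1043
Net migration: Band 2 + 130 → 374; Band 3 − 90 → 953
→ [45, 374, 953]
Total: 3100 → 1372; change = -1728; percentage change = -55.7%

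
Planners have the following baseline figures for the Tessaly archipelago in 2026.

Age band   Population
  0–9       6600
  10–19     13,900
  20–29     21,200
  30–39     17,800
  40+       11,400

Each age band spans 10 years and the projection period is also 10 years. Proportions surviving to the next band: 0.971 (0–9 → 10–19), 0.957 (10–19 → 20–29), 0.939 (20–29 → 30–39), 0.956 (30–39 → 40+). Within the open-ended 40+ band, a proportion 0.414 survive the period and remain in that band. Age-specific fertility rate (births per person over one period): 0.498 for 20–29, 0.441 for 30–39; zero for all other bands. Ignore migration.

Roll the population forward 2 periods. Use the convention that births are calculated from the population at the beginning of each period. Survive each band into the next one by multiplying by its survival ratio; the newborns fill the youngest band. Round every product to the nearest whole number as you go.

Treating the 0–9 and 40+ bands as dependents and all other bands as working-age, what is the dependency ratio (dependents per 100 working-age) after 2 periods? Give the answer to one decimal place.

(Groups numbered youngest = 1 to oldest = 5.)
— Period 1 —
Births: 21200 × 0.498 = 10558  |  17800 × 0.441 = 7850 → 18408
Group 2: 6600 × 0.971 = 6409
Group 3: 13900 × 0.957 = 13302
Group 4: 21200 × 0.939 = 19907
Group 5: 17800 × 0.956 + 11400 × 0.414 = 17017 + 4720 = 21737
Giving 18408 / 6409 / 13302 / 19907 / 21737.
— Period 2 —
Births: 13302 × 0.498 = 6624  |  19907 × 0.441 = 8779 → 15403
Group 2: 18408 × 0.971 = 17874
Group 3: 6409 × 0.957 = 6133
Group 4: 13302 × 0.939 = 12491
Group 5: 19907 × 0.956 + 21737 × 0.414 = 19031 + 8999 = 28030
Giving 15403 / 17874 / 6133 / 12491 / 28030.
Dependents (band 0–9 + band 40+) = 15403 + 28030 = 43433; working-age = 36498; ratio = 43433/36498 × 100 = 119.0

119.0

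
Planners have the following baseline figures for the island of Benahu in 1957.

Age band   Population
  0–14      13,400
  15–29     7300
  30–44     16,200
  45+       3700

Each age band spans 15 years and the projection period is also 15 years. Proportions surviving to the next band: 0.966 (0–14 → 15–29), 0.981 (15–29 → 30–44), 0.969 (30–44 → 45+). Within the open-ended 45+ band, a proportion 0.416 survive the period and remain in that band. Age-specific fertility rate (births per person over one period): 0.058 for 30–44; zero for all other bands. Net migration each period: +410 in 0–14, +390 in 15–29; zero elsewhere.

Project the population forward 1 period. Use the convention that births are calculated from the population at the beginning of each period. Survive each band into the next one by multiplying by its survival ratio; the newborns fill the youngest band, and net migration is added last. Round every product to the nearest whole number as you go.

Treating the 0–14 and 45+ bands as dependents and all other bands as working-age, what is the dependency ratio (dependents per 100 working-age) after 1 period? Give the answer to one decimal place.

90.7

Numbering the bands 1..4 from youngest to oldest:
— Period 1 —
Births: 16200 × 0.058 = 940
Band 2: 13400 × 0.966 = 12944
Band 3: 7300 × 0.981 = 7161
Band 4: 16200 × 0.969 + 3700 × 0.416 = 15698 + 1539 = 17237
Net migration: Band 1 + 410 → 1350; Band 2 + 390 → 13334
End of period: [1350, 13334, 7161, 17237]
Dependents (band 0–14 + band 45+) = 1350 + 17237 = 18587; working-age = 20495; ratio = 18587/20495 × 100 = 90.7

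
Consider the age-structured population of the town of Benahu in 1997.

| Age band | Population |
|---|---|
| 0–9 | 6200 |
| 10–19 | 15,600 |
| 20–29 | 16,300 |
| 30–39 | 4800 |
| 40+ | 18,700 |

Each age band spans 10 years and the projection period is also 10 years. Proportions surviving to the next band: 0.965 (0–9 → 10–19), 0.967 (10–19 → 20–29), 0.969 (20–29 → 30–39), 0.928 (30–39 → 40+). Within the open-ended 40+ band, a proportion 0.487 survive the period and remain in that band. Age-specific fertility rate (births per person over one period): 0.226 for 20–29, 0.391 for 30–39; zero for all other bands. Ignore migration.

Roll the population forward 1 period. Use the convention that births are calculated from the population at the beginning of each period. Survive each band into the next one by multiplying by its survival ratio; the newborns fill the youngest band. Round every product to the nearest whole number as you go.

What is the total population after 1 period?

[period 1]
Births: 16300 × 0.226 = 3684  |  4800 × 0.391 = 1877 → total 5561
10–19: 6200 × 0.965 = 5983
20–29: 15600 × 0.967 = 15085
30–39: 16300 × 0.969 = 15795
40+: 4800 × 0.928 + 18700 × 0.487 = 4454 + 9107 = 13561
→ [5561, 5983, 15085, 15795, 13561]
Total after period 1: 5561 + 5983 + 15085 + 15795 + 13561 = 55985

55985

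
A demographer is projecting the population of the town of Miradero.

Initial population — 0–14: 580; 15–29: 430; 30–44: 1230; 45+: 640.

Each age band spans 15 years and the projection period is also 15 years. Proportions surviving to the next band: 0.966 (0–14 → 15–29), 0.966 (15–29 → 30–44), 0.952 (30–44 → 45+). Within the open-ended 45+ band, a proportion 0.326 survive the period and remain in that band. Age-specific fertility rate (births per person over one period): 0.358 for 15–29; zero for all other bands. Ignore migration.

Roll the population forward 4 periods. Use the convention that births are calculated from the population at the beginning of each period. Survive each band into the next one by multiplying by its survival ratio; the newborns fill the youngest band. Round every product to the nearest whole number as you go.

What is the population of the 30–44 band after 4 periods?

186

— Period 1 —
Births: 430 × 0.358 = 154
15–29: 580 × 0.966 = 560
30–44: 430 × 0.966 = 415
45+: 1230 × 0.952 + 640 × 0.326 = 1171 + 209 = 1380
Giving 154 / 560 / 415 / 1380.
— Period 2 —
Births: 560 × 0.358 = 200
15–29: 154 × 0.966 = 149
30–44: 560 × 0.966 = 541
45+: 415 × 0.952 + 1380 × 0.326 = 395 + 450 = 845
Giving 200 / 149 / 541 / 845.
— Period 3 —
Births: 149 × 0.358 = 53
15–29: 200 × 0.966 = 193
30–44: 149 × 0.966 = 144
45+: 541 × 0.952 + 845 × 0.326 = 515 + 275 = 790
Giving 53 / 193 / 144 / 790.
— Period 4 —
Births: 193 × 0.358 = 69
15–29: 53 × 0.966 = 51
30–44: 193 × 0.966 = 186
45+: 144 × 0.952 + 790 × 0.326 = 137 + 258 = 395
Giving 69 / 51 / 186 / 395.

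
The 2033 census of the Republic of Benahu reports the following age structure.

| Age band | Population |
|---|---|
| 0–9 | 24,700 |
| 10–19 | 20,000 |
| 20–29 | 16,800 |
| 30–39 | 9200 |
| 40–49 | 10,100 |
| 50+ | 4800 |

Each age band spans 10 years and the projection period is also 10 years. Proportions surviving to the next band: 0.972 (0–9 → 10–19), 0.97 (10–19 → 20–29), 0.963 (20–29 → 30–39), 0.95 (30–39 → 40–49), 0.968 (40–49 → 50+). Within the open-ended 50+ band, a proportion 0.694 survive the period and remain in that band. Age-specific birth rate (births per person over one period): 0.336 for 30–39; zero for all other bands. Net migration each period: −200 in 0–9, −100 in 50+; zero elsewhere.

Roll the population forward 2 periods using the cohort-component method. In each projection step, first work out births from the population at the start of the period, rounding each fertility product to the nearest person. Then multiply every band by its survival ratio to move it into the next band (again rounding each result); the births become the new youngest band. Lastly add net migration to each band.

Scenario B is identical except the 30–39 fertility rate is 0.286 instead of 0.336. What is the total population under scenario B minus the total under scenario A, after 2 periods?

-1256

[period 1]
Births: 9200 × 0.336 = 3091
10–19: 24700 × 0.972 = 24008
20–29: 20000 × 0.97 = 19400
30–39: 16800 × 0.963 = 16178
40–49: 9200 × 0.95 = 8740
50+: 10100 × 0.968 + 4800 × 0.694 = 9777 + 3331 = 13108
Net migration: 0–9 − 200 → 2891; 50+ − 100 → 13008
End of period: [2891, 24008, 19400, 16178, 8740, 13008]
[period 2]
Births: 16178 × 0.336 = 5436
10–19: 2891 × 0.972 = 2810
20–29: 24008 × 0.97 = 23288
30–39: 19400 × 0.963 = 18682
40–49: 16178 × 0.95 = 15369
50+: 8740 × 0.968 + 13008 × 0.694 = 8460 + 9028 = 17488
Net migration: 0–9 − 200 → 5236; 50+ − 100 → 17388
End of period: [5236, 2810, 23288, 18682, 15369, 17388]
Scenario A total after 2 periods: 82773
Scenario B projection —
[period 1]
Births: 9200 × 0.286 = 2631
10–19: 24700 × 0.972 = 24008
20–29: 20000 × 0.97 = 19400
30–39: 16800 × 0.963 = 16178
40–49: 9200 × 0.95 = 8740
50+: 10100 × 0.968 + 4800 × 0.694 = 9777 + 3331 = 13108
Net migration: 0–9 − 200 → 2431; 50+ − 100 → 13008
End of period: [2431, 24008, 19400, 16178, 8740, 13008]
[period 2]
Births: 16178 × 0.286 = 4627
10–19: 2431 × 0.972 = 2363
20–29: 24008 × 0.97 = 23288
30–39: 19400 × 0.963 = 18682
40–49: 16178 × 0.95 = 15369
50+: 8740 × 0.968 + 13008 × 0.694 = 8460 + 9028 = 17488
Net migration: 0–9 − 200 → 4427; 50+ − 100 → 17388
End of period: [4427, 2363, 23288, 18682, 15369, 17388]
Scenario B total after 2 periods: 81517
Difference B − A = 81517 − 82773 = -1256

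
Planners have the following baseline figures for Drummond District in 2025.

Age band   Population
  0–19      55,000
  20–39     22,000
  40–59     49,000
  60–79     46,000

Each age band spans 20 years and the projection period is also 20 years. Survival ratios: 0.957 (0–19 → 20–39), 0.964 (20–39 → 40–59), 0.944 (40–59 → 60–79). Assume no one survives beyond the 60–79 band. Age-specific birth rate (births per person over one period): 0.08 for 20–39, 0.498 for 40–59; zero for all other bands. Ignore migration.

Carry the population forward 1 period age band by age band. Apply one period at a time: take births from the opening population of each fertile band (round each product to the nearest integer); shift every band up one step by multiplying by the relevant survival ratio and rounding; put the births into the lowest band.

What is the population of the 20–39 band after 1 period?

52635

Call the groups 1 to 4, youngest first.
After projecting period 1:
Births: 22000 × 0.08 = 1760, 49000 × 0.498 = 24402 → total 26162
Group 2: 55000 × 0.957 = 52635
Group 3: 22000 × 0.964 = 21208
Group 4: 49000 × 0.944 = 46256
Population now: 0–19=26162, 20–39=52635, 40–59=21208, 60–79=46256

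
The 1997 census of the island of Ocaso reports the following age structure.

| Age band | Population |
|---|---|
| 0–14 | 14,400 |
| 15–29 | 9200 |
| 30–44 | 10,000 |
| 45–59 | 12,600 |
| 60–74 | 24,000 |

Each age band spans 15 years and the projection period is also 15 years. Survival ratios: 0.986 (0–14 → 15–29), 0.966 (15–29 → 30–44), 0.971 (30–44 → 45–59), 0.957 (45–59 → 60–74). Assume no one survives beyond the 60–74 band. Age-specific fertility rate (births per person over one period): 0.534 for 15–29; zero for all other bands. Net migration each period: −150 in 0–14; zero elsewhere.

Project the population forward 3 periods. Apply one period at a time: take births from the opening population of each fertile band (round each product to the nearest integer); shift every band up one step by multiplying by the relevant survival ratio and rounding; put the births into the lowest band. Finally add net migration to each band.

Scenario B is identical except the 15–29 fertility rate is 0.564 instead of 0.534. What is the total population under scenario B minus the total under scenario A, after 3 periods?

977

— Period 1 —
Births: 9200 × 0.534 = 4913
15–29: 14400 × 0.986 = 14198
30–44: 9200 × 0.966 = 8887
45–59: 10000 × 0.971 = 9710
60–74: 12600 × 0.957 = 12058
Net migration: 0–14 − 150 → 4763
End of period: [4763, 14198, 8887, 9710, 12058]
— Period 2 —
Births: 14198 × 0.534 = 7582
15–29: 4763 × 0.986 = 4696
30–44: 14198 × 0.966 = 13715
45–59: 8887 × 0.971 = 8629
60–74: 9710 × 0.957 = 9292
Net migration: 0–14 − 150 → 7432
End of period: [7432, 4696, 13715, 8629, 9292]
— Period 3 —
Births: 4696 × 0.534 = 2508
15–29: 7432 × 0.986 = 7328
30–44: 4696 × 0.966 = 4536
45–59: 13715 × 0.971 = 13317
60–74: 8629 × 0.957 = 8258
Net migration: 0–14 − 150 → 2358
End of period: [2358, 7328, 4536, 13317, 8258]
Scenario A total after 3 periods: 35797
Scenario B projection —
— Period 1 —
Births: 9200 × 0.564 = 5189
15–29: 14400 × 0.986 = 14198
30–44: 9200 × 0.966 = 8887
45–59: 10000 × 0.971 = 9710
60–74: 12600 × 0.957 = 12058
Net migration: 0–14 − 150 → 5039
End of period: [5039, 14198, 8887, 9710, 12058]
— Period 2 —
Births: 14198 × 0.564 = 8008
15–29: 5039 × 0.986 = 4968
30–44: 14198 × 0.966 = 13715
45–59: 8887 × 0.971 = 8629
60–74: 9710 × 0.957 = 9292
Net migration: 0–14 − 150 → 7858
End of period: [7858, 4968, 13715, 8629, 9292]
— Period 3 —
Births: 4968 × 0.564 = 2802
15–29: 7858 × 0.986 = 7748
30–44: 4968 × 0.966 = 4799
45–59: 13715 × 0.971 = 13317
60–74: 8629 × 0.957 = 8258
Net migration: 0–14 − 150 → 2652
End of period: [2652, 7748, 4799, 13317, 8258]
Scenario B total after 3 periods: 36774
Difference B − A = 36774 − 35797 = 977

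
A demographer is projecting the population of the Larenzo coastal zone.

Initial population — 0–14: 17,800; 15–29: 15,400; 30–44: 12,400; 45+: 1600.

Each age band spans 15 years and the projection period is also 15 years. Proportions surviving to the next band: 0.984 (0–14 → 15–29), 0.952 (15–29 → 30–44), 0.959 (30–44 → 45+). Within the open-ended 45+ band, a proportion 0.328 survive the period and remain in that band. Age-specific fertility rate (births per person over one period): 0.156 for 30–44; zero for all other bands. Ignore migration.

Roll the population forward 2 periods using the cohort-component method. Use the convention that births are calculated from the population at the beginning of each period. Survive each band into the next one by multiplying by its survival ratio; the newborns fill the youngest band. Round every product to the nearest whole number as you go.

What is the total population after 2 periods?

Period 1:
Births: 12400 × 0.156 = 1934
15–29: 17800 × 0.984 = 17515
30–44: 15400 × 0.952 = 14661
45+: 12400 × 0.959 + 1600 × 0.328 = 11892 + 525 = 12417
→ [1934, 17515, 14661, 12417]
Period 2:
Births: 14661 × 0.156 = 2287
15–29: 1934 × 0.984 = 1903
30–44: 17515 × 0.952 = 16674
45+: 14661 × 0.959 + 12417 × 0.328 = 14060 + 4073 = 18133
→ [2287, 1903, 16674, 18133]
Total after period 2: 2287 + 1903 + 16674 + 18133 = 38997

38997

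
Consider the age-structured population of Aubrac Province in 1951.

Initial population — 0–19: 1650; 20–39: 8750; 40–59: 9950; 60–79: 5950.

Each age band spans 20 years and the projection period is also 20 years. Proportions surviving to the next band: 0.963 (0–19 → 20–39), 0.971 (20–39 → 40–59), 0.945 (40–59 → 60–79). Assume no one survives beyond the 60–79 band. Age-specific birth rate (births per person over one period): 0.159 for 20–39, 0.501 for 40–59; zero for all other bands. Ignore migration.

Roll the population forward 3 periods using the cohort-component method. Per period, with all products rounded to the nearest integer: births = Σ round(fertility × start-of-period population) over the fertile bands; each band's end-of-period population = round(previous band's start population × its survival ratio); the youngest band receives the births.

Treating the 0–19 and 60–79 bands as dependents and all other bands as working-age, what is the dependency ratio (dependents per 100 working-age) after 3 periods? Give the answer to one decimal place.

31.1

Period 1.
Births: 8750 × 0.159 = 1391 ; 9950 × 0.501 = 4985 — total 6376
20–39: 1650 × 0.963 = 1589
40–59: 8750 × 0.971 = 8496
60–79: 9950 × 0.945 = 9403
Population now: 0–19=6376, 20–39=1589, 40–59=8496, 60–79=9403
Period 2.
Births: 1589 × 0.159 = 253 ; 8496 × 0.501 = 4256 — total 4509
20–39: 6376 × 0.963 = 6140
40–59: 1589 × 0.971 = 1543
60–79: 8496 × 0.945 = 8029
Population now: 0–19=4509, 20–39=6140, 40–59=1543, 60–79=8029
Period 3.
Births: 6140 × 0.159 = 976 ; 1543 × 0.501 = 773 — total 1749
20–39: 4509 × 0.963 = 4342
40–59: 6140 × 0.971 = 5962
60–79: 1543 × 0.945 = 1458
Population now: 0–19=1749, 20–39=4342, 40–59=5962, 60–79=1458
Dependents (band 0–19 + band 60–79) = 1749 + 1458 = 3207; working-age = 10304; ratio = 3207/10304 × 100 = 31.1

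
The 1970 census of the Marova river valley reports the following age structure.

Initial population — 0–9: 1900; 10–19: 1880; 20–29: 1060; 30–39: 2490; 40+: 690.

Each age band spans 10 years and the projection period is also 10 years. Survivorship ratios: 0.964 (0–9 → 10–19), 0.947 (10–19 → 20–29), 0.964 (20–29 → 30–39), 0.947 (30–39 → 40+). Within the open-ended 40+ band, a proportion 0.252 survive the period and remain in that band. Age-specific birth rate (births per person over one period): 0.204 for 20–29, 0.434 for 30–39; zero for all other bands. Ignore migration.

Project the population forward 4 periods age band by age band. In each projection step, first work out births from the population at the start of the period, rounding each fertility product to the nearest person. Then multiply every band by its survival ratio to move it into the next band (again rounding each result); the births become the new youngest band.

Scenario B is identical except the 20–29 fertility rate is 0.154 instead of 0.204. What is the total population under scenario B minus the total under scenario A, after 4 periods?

-279

Let band 1 be 0–9 through band 5 = 40+.
— Period 1 —
Births: 1060 × 0.204 = 216 ; 2490 × 0.434 = 1081 → total 1297
Band 2: 1900 × 0.964 = 1832
Band 3: 1880 × 0.947 = 1780
Band 4: 1060 × 0.964 = 1022
Band 5: 2490 × 0.947 + 690 × 0.252 = 2358 + 174 = 2532
End of period: [1297, 1832, 1780, 1022, 2532]
— Period 2 —
Births: 1780 × 0.204 = 363 ; 1022 × 0.434 = 444 → total 807
Band 2: 1297 × 0.964 = 1250
Band 3: 1832 × 0.947 = 1735
Band 4: 1780 × 0.964 = 1716
Band 5: 1022 × 0.947 + 2532 × 0.252 = 968 + 638 = 1606
End of period: [807, 1250, 1735, 1716, 1606]
— Period 3 —
Births: 1735 × 0.204 = 354 ; 1716 × 0.434 = 745 → total 1099
Band 2: 807 × 0.964 = 778
Band 3: 1250 × 0.947 = 1184
Band 4: 1735 × 0.964 = 1673
Band 5: 1716 × 0.947 + 1606 × 0.252 = 1625 + 405 = 2030
End of period: [1099, 778, 1184, 1673, 2030]
— Period 4 —
Births: 1184 × 0.204 = 242 ; 1673 × 0.434 = 726 → total 968
Band 2: 1099 × 0.964 = 1059
Band 3: 778 × 0.947 = 737
Band 4: 1184 × 0.964 = 1141
Band 5: 1673 × 0.947 + 2030 × 0.252 = 1584 + 512 = 2096
End of period: [968, 1059, 737, 1141, 2096]
Scenario A total after 4 periods: 6001
Scenario B projection —
— Period 1 —
Births: 1060 × 0.154 = 163 ; 2490 × 0.434 = 1081 → total 1244
Band 2: 1900 × 0.964 = 1832
Band 3: 1880 × 0.947 = 1780
Band 4: 1060 × 0.964 = 1022
Band 5: 2490 × 0.947 + 690 × 0.252 = 2358 + 174 = 2532
End of period: [1244, 1832, 1780, 1022, 2532]
— Period 2 —
Births: 1780 × 0.154 = 274 ; 1022 × 0.434 = 444 → total 718
Band 2: 1244 × 0.964 = 1199
Band 3: 1832 × 0.947 = 1735
Band 4: 1780 × 0.964 = 1716
Band 5: 1022 × 0.947 + 2532 × 0.252 = 968 + 638 = 1606
End of period: [718, 1199, 1735, 1716, 1606]
— Period 3 —
Births: 1735 × 0.154 = 267 ; 1716 × 0.434 = 745 → total 1012
Band 2: 718 × 0.964 = 692
Band 3: 1199 × 0.947 = 1135
Band 4: 1735 × 0.964 = 1673
Band 5: 1716 × 0.947 + 1606 × 0.252 = 1625 + 405 = 2030
End of period: [1012, 692, 1135, 1673, 2030]
— Period 4 —
Births: 1135 × 0.154 = 175 ; 1673 × 0.434 = 726 → total 901
Band 2: 1012 × 0.964 = 976
Band 3: 692 × 0.947 = 655
Band 4: 1135 × 0.964 = 1094
Band 5: 1673 × 0.947 + 2030 × 0.252 = 1584 + 512 = 2096
End of period: [901, 976, 655, 1094, 2096]
Scenario B total after 4 periods: 5722
Difference B − A = 5722 − 6001 = -279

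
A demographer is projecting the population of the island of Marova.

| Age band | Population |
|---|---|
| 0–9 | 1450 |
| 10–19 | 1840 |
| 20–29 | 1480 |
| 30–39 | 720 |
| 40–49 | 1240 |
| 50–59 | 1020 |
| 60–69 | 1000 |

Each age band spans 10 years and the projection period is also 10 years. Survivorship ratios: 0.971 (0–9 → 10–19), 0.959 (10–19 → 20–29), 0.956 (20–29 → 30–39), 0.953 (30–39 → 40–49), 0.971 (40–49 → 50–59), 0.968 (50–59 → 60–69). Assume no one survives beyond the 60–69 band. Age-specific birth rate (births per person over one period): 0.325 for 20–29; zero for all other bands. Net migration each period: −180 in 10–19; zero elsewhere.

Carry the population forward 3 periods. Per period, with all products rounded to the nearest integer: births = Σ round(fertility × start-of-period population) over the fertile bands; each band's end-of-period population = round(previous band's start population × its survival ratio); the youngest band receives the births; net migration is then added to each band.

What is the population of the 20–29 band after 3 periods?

275

Numbering the bands 1..7 from youngest to oldest:
[period 1]
Births: 1480 * 0.325 = 481
Band 2: 1450 * 0.971 = 1408
Band 3: 1840 * 0.959 = 1765
Band 4: 1480 * 0.956 = 1415
Band 5: 720 * 0.953 = 686
Band 6: 1240 * 0.971 = 1204
Band 7: 1020 * 0.968 = 987
Net migration: Band 2 − 180 → 1228
Giving 481 / 1228 / 1765 / 1415 / 686 / 1204 / 987.
[period 2]
Births: 1765 * 0.325 = 574
Band 2: 481 * 0.971 = 467
Band 3: 1228 * 0.959 = 1178
Band 4: 1765 * 0.956 = 1687
Band 5: 1415 * 0.953 = 1348
Band 6: 686 * 0.971 = 666
Band 7: 1204 * 0.968 = 1165
Net migration: Band 2 − 180 → 287
Giving 574 / 287 / 1178 / 1687 / 1348 / 666 / 1165.
[period 3]
Births: 1178 * 0.325 = 383
Band 2: 574 * 0.971 = 557
Band 3: 287 * 0.959 = 275
Band 4: 1178 * 0.956 = 1126
Band 5: 1687 * 0.953 = 1608
Band 6: 1348 * 0.971 = 1309
Band 7: 666 * 0.968 = 645
Net migration: Band 2 − 180 → 377
Giving 383 / 377 / 275 / 1126 / 1608 / 1309 / 645.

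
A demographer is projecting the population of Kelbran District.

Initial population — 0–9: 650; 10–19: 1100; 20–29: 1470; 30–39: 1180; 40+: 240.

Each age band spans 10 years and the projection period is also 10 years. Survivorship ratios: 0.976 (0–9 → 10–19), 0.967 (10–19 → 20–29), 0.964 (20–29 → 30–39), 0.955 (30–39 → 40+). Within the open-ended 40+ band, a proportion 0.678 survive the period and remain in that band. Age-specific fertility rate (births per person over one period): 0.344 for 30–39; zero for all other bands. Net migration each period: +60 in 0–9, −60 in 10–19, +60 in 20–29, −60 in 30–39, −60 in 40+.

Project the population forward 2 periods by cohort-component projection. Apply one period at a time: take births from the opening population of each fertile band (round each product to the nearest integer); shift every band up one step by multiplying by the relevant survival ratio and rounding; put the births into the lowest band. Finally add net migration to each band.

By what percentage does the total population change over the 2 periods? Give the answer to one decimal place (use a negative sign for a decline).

-0.2

Call the bands 1 to 5, youngest first.
Period 1.
Births: 1180 * 0.344 = 406
Band 2: 650 * 0.976 = 634
Band 3: 1100 * 0.967 = 1064
Band 4: 1470 * 0.964 = 1417
Band 5: 1180 * 0.955 + 240 * 0.678 = 1127 + 163 = 1290
Net migration: Band 1 + 60 → 466; Band 2 − 60 → 574; Band 3 + 60 → 1124; Band 4 − 60 → 1357; Band 5 − 60 → 1230
→ [466, 574, 1124, 1357, 1230]
Period 2.
Births: 1357 * 0.344 = 467
Band 2: 466 * 0.976 = 455
Band 3: 574 * 0.967 = 555
Band 4: 1124 * 0.964 = 1084
Band 5: 1357 * 0.955 + 1230 * 0.678 = 1296 + 834 = 2130
Net migration: Band 1 + 60 → 527; Band 2 − 60 → 395; Band 3 + 60 → 615; Band 4 − 60 → 1024; Band 5 − 60 → 2070
→ [527, 395, 615, 1024, 2070]
Total: 4640 → 4631; change = -9; percentage change = -0.2%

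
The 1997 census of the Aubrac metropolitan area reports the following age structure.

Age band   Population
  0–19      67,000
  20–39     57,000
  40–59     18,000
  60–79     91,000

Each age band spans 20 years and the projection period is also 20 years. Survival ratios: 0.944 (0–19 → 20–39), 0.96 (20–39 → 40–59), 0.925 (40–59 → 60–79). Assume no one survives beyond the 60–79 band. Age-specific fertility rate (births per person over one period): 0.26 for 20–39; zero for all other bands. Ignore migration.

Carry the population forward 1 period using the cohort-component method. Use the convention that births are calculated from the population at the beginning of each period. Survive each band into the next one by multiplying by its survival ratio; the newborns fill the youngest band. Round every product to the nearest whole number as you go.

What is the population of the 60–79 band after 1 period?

16650

[period 1]
Births: 57000 × 0.26 = 14820
20–39: 67000 × 0.944 = 63248
40–59: 57000 × 0.96 = 54720
60–79: 18000 × 0.925 = 16650
End of period: [14820, 63248, 54720, 16650]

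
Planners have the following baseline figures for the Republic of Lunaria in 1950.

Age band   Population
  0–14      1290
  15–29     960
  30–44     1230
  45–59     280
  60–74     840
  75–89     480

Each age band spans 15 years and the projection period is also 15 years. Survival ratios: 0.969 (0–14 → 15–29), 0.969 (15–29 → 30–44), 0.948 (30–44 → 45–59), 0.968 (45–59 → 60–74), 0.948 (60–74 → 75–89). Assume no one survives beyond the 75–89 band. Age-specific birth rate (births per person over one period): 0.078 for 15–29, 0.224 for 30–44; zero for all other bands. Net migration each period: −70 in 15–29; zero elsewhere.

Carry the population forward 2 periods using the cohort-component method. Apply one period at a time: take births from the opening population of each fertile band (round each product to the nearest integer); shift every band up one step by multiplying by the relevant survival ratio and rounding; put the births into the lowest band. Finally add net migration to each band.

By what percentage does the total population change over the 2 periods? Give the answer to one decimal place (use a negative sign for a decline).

Period 1.
Births: 960 × 0.078 = 75  |  1230 × 0.224 = 276 → total 351
15–29: 1290 × 0.969 = 1250
30–44: 960 × 0.969 = 930
45–59: 1230 × 0.948 = 1166
60–74: 280 × 0.968 = 271
75–89: 840 × 0.948 = 796
Net migration: 15–29 − 70 → 1180
End of period: [351, 1180, 930, 1166, 271, 796]
Period 2.
Births: 1180 × 0.078 = 92  |  930 × 0.224 = 208 → total 300
15–29: 351 × 0.969 = 340
30–44: 1180 × 0.969 = 1143
45–59: 930 × 0.948 = 882
60–74: 1166 × 0.968 = 1129
75–89: 271 × 0.948 = 257
Net migration: 15–29 − 70 → 270
End of period: [300, 270, 1143, 882, 1129, 257]
Total: 5080 → 3981; change = -1099; percentage change = -21.6%

-21.6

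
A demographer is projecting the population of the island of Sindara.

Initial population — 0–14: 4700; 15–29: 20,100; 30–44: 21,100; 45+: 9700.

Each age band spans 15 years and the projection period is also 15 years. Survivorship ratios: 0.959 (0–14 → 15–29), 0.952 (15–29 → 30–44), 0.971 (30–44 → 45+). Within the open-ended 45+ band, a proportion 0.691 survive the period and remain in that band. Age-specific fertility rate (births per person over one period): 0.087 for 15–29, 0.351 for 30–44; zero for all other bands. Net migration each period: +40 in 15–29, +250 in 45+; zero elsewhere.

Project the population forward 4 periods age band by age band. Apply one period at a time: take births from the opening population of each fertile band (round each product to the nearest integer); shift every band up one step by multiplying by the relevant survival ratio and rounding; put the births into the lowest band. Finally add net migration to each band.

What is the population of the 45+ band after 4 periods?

Period 1:
Births: 20100 * 0.087 = 1749 ; 21100 * 0.351 = 7406 → total 9155
15–29: 4700 * 0.959 = 4507
30–44: 20100 * 0.952 = 19135
45+: 21100 * 0.971 + 9700 * 0.691 = 20488 + 6703 = 27191
Net migration: 15–29 + 40 → 4547; 45+ + 250 → 27441
End of period: [9155, 4547, 19135, 27441]
Period 2:
Births: 4547 * 0.087 = 396 ; 19135 * 0.351 = 6716 → total 7112
15–29: 9155 * 0.959 = 8780
30–44: 4547 * 0.952 = 4329
45+: 19135 * 0.971 + 27441 * 0.691 = 18580 + 18962 = 37542
Net migration: 15–29 + 40 → 8820; 45+ + 250 → 37792
End of period: [7112, 8820, 4329, 37792]
Period 3:
Births: 8820 * 0.087 = 767 ; 4329 * 0.351 = 1519 → total 2286
15–29: 7112 * 0.959 = 6820
30–44: 8820 * 0.952 = 8397
45+: 4329 * 0.971 + 37792 * 0.691 = 4203 + 26114 = 30317
Net migration: 15–29 + 40 → 6860; 45+ + 250 → 30567
End of period: [2286, 6860, 8397, 30567]
Period 4:
Births: 6860 * 0.087 = 597 ; 8397 * 0.351 = 2947 → total 3544
15–29: 2286 * 0.959 = 2192
30–44: 6860 * 0.952 = 6531
45+: 8397 * 0.971 + 30567 * 0.691 = 8153 + 21122 = 29275
Net migration: 15–29 + 40 → 2232; 45+ + 250 → 29525
End of period: [3544, 2232, 6531, 29525]

29525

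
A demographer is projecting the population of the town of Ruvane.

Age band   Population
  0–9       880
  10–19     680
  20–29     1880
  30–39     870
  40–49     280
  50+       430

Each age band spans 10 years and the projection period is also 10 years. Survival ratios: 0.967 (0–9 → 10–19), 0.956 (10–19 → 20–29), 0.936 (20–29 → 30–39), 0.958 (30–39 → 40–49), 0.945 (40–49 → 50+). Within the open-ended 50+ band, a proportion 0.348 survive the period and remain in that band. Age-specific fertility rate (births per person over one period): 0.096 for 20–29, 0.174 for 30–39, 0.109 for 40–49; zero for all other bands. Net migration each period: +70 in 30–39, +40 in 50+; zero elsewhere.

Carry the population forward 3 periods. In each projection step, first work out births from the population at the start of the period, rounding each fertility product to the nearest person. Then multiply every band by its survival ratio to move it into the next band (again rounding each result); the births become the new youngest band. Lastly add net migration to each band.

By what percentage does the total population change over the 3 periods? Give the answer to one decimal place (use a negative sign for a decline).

-6.4

Let group 1 be 0–9 through group 6 = 50+.
Period 1:
Births: 1880 * 0.096 = 180, 870 * 0.174 = 151, 280 * 0.109 = 31 ⇒ total 362
Group 2: 880 * 0.967 = 851
Group 3: 680 * 0.956 = 650
Group 4: 1880 * 0.936 = 1760
Group 5: 870 * 0.958 = 833
Group 6: 280 * 0.945 + 430 * 0.348 = 265 + 150 = 415
Net migration: Group 4 + 70 → 1830; Group 6 + 40 → 455
End of period: [362, 851, 650, 1830, 833, 455]
Period 2:
Births: 650 * 0.096 = 62, 1830 * 0.174 = 318, 833 * 0.109 = 91 ⇒ total 471
Group 2: 362 * 0.967 = 350
Group 3: 851 * 0.956 = 814
Group 4: 650 * 0.936 = 608
Group 5: 1830 * 0.958 = 1753
Group 6: 833 * 0.945 + 455 * 0.348 = 787 + 158 = 945
Net migration: Group 4 + 70 → 678; Group 6 + 40 → 985
End of period: [471, 350, 814, 678, 1753, 985]
Period 3:
Births: 814 * 0.096 = 78, 678 * 0.174 = 118, 1753 * 0.109 = 191 ⇒ total 387
Group 2: 471 * 0.967 = 455
Group 3: 350 * 0.956 = 335
Group 4: 814 * 0.936 = 762
Group 5: 678 * 0.958 = 650
Group 6: 1753 * 0.945 + 985 * 0.348 = 1657 + 343 = 2000
Net migration: Group 4 + 70 → 832; Group 6 + 40 → 2040
End of period: [387, 455, 335, 832, 650, 2040]
Total: 5020 → 4699; change = -321; percentage change = -6.4%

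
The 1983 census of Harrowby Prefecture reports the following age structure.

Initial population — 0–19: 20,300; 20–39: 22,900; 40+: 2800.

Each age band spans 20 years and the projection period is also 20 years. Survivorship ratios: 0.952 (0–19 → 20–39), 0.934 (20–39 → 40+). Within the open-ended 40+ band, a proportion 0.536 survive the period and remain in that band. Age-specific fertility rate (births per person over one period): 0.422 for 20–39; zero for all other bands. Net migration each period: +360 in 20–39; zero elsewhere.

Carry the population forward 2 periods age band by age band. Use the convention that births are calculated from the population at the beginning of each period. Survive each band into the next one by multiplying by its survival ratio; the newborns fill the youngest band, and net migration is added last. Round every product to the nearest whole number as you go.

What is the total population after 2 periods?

48523

Period 1.
Births: 22900 × 0.422 = 9664
20–39: 20300 × 0.952 = 19326
40+: 22900 × 0.934 + 2800 × 0.536 = 21389 + 1501 = 22890
Net migration: 20–39 + 360 → 19686
Population now: 0–19=9664, 20–39=19686, 40+=22890
Period 2.
Births: 19686 × 0.422 = 8307
20–39: 9664 × 0.952 = 9200
40+: 19686 × 0.934 + 22890 × 0.536 = 18387 + 12269 = 30656
Net migration: 20–39 + 360 → 9560
Population now: 0–19=8307, 20–39=9560, 40+=30656
Total after period 2: 8307 + 9560 + 30656 = 48523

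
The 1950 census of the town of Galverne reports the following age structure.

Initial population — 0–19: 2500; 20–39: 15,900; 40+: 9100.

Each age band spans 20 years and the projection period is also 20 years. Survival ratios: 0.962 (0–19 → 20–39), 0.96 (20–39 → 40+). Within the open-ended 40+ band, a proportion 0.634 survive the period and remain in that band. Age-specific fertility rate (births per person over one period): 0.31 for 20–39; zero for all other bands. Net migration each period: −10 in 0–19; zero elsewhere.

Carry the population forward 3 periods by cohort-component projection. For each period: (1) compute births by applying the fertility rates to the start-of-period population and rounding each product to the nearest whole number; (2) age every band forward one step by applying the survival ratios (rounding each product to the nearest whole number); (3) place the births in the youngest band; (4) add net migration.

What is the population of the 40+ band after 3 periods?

Let band 1 be 0–19 through band 3 = 40+.
Period 1.
Births: 15900 × 0.31 = 4929
Band 2: 2500 × 0.962 = 2405
Band 3: 15900 × 0.96 + 9100 × 0.634 = 15264 + 5769 = 21033
Net migration: Band 1 − 10 → 4919
Giving 4919 / 2405 / 21033.
Period 2.
Births: 2405 × 0.31 = 746
Band 2: 4919 × 0.962 = 4732
Band 3: 2405 × 0.96 + 21033 × 0.634 = 2309 + 13335 = 15644
Net migration: Band 1 − 10 → 736
Giving 736 / 4732 / 15644.
Period 3.
Births: 4732 × 0.31 = 1467
Band 2: 736 × 0.962 = 708
Band 3: 4732 × 0.96 + 15644 × 0.634 = 4543 + 9918 = 14461
Net migration: Band 1 − 10 → 1457
Giving 1457 / 708 / 14461.

14461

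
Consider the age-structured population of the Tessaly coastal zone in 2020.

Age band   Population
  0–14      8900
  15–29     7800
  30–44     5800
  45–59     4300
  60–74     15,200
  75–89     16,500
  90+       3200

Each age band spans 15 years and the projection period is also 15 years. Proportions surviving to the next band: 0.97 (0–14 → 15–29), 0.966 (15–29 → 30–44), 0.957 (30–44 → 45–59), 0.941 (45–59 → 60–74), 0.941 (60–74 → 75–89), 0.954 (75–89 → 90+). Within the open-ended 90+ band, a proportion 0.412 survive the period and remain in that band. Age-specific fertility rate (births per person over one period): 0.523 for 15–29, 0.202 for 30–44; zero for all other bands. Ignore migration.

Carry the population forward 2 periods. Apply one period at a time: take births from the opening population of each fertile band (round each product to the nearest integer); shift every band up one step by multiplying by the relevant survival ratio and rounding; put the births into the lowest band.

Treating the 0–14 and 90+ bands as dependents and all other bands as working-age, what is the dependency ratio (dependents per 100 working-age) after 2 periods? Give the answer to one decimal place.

(Bands numbered youngest = 1 to oldest = 7.)
— Period 1 —
Births: 7800 × 0.523 = 4079  |  5800 × 0.202 = 1172 ⇒ total 5251
Band 2: 8900 × 0.97 = 8633
Band 3: 7800 × 0.966 = 7535
Band 4: 5800 × 0.957 = 5551
Band 5: 4300 × 0.941 = 4046
Band 6: 15200 × 0.941 = 14303
Band 7: 16500 × 0.954 + 3200 × 0.412 = 15741 + 1318 = 17059
Population now: 0–14=5251, 15–29=8633, 30–44=7535, 45–59=5551, 60–74=4046, 75–89=14303, 90+=17059
— Period 2 —
Births: 8633 × 0.523 = 4515  |  7535 × 0.202 = 1522 ⇒ total 6037
Band 2: 5251 × 0.97 = 5093
Band 3: 8633 × 0.966 = 8339
Band 4: 7535 × 0.957 = 7211
Band 5: 5551 × 0.941 = 5223
Band 6: 4046 × 0.941 = 3807
Band 7: 14303 × 0.954 + 17059 × 0.412 = 13645 + 7028 = 20673
Population now: 0–14=6037, 15–29=5093, 30–44=8339, 45–59=7211, 60–74=5223, 75–89=3807, 90+=20673
Dependents (band 0–14 + band 90+) = 6037 + 20673 = 26710; working-age = 29673; ratio = 26710/29673 × 100 = 90.0

90.0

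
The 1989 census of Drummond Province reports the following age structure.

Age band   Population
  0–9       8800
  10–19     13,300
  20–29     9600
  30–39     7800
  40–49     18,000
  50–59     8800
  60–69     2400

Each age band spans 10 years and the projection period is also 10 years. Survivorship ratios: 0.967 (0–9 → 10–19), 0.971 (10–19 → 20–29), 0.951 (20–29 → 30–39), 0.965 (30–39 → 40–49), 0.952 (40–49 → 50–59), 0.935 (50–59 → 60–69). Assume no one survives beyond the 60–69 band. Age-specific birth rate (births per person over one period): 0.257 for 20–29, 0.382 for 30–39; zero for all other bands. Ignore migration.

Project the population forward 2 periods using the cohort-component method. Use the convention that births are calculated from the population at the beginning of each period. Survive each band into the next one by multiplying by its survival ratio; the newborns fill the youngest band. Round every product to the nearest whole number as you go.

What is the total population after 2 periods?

Call the groups 1 to 7, youngest first.
Period 1:
Births: 9600 * 0.257 = 2467 ; 7800 * 0.382 = 2980 ⇒ total 5447
Group 2: 8800 * 0.967 = 8510
Group 3: 13300 * 0.971 = 12914
Group 4: 9600 * 0.951 = 9130
Group 5: 7800 * 0.965 = 7527
Group 6: 18000 * 0.952 = 17136
Group 7: 8800 * 0.935 = 8228
Giving 5447 / 8510 / 12914 / 9130 / 7527 / 17136 / 8228.
Period 2:
Births: 12914 * 0.257 = 3319 ; 9130 * 0.382 = 3488 ⇒ total 6807
Group 2: 5447 * 0.967 = 5267
Group 3: 8510 * 0.971 = 8263
Group 4: 12914 * 0.951 = 12281
Group 5: 9130 * 0.965 = 8810
Group 6: 7527 * 0.952 = 7166
Group 7: 17136 * 0.935 = 16022
Giving 6807 / 5267 / 8263 / 12281 / 8810 / 7166 / 16022.
Total after period 2: 6807 + 5267 + 8263 + 12281 + 8810 + 7166 + 16022 = 64616

64616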